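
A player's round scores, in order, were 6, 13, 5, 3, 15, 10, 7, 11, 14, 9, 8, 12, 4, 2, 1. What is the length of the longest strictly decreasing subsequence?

7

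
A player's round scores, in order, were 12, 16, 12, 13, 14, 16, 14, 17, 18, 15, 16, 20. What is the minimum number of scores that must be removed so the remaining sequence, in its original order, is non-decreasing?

Fewest deletions = n − (longest non-decreasing subsequence).
i:      1  2  3  4  5  6  7  8  9 10 11 12
a[i]:  12 16 12 13 14 16 14 17 18 15 16 20
dp:     1  2  2  3  4  5  5  6  7  6  7  8
max dp = 8, so deletions = 12 − 8 = 4.

4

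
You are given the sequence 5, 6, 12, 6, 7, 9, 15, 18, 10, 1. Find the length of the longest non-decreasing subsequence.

7

Let dp[i] be the length of the longest such subsequence ending at index i:
i:      1  2  3  4  5  6  7  8  9 10
a[i]:   5  6 12  6  7  9 15 18 10  1
dp:     1  2  3  3  4  5  6  7  6  1
Maximum dp value is 7.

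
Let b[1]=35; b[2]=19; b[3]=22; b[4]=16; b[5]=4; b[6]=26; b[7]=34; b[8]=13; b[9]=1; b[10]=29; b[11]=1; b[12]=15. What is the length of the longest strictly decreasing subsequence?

Negate each value so 'decreasing' becomes 'increasing', then run patience tails on the negated sequence:
-35 → extends → [-35]
-19 → extends → [-35, -19]
-22 → replaces -19 → [-35, -22]
-16 → extends → [-35, -22, -16]
-4 → extends → [-35, -22, -16, -4]
-26 → replaces -22 → [-35, -26, -16, -4]
-34 → replaces -26 → [-35, -34, -16, -4]
-13 → replaces -4 → [-35, -34, -16, -13]
-1 → extends → [-35, -34, -16, -13, -1]
-29 → replaces -16 → [-35, -34, -29, -13, -1]
-1 → already a tail → [-35, -34, -29, -13, -1]
-15 → replaces -13 → [-35, -34, -29, -15, -1]
Five tails, so the longest strictly decreasing subsequence of the original has length 5.

5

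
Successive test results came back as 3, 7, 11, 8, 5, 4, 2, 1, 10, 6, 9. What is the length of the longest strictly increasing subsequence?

4

Track the smallest tail for each achievable length (strict):
3 → extends → [3]
7 → extends → [3, 7]
11 → extends → [3, 7, 11]
8 → replaces 11 → [3, 7, 8]
5 → replaces 7 → [3, 5, 8]
4 → replaces 5 → [3, 4, 8]
2 → replaces 3 → [2, 4, 8]
1 → replaces 2 → [1, 4, 8]
10 → extends → [1, 4, 8, 10]
6 → replaces 8 → [1, 4, 6, 10]
9 → replaces 10 → [1, 4, 6, 9]
Four tails, so the longest strictly increasing subsequence has length 4 (e.g. 3, 7, 8, 10).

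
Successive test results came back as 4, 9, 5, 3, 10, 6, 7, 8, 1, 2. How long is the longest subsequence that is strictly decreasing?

4

Let dp[i] be the longest strictly decreasing subsequence ending at i:
i:      1  2  3  4  5  6  7  8  9 10
a[i]:   4  9  5  3 10  6  7  8  1  2
dp:     1  1  2  3  1  2  2  2  4  4
Maximum is 4.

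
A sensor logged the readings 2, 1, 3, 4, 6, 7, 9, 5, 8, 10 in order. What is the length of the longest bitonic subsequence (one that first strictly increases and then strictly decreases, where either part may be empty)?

inc[i] = longest strictly increasing subsequence ending at i; dec[i] = longest strictly decreasing subsequence starting at i:
i:      1  2  3  4  5  6  7  8  9 10
a[i]:   2  1  3  4  6  7  9  5  8 10
inc:    1  1  2  3  4  5  6  4  6  7
dec:    2  1  1  1  2  2  2  1  1  1
Best peak at i=7 (value 9): inc=6, dec=2, length 6+2−1 = 7.

7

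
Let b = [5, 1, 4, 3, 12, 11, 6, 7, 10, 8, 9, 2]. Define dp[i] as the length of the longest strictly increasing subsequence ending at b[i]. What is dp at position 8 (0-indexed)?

dp[i] = 1 + max{dp[j] : j<i, b[j]<b[i]} (or 1 if no such j):
i:      0  1  2  3  4  5  6  7  8  9 10 11
b[i]:   5  1  4  3 12 11  6  7 10  8  9  2
dp:     1  1  2  2  3  3  3  4  5  5  6  2
At index 8 the value is 5.

5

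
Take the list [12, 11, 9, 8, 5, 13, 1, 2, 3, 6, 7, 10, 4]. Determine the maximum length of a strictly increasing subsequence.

Let dp[i] be the length of the longest such subsequence ending at index i:
i:      1  2  3  4  5  6  7  8  9 10 11 12 13
a[i]:  12 11  9  8  5 13  1  2  3  6  7 10  4
dp:     1  1  1  1  1  2  1  2  3  4  5  6  4
Maximum dp value is 6.

6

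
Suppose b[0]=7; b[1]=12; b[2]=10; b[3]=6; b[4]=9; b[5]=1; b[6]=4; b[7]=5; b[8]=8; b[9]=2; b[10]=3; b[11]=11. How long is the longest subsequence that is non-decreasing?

5

Let dp[i] be the length of the longest such subsequence ending at index i:
i:      0  1  2  3  4  5  6  7  8  9 10 11
b[i]:   7 12 10  6  9  1  4  5  8  2  3 11
dp:     1  2  2  1  2  1  2  3  4  2  3  5
Maximum dp value is 5.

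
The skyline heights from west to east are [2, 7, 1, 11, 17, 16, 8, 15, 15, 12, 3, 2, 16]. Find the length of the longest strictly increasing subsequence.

5

Let dp[i] be the length of the longest such subsequence ending at index i:
i:      1  2  3  4  5  6  7  8  9 10 11 12 13
a[i]:   2  7  1 11 17 16  8 15 15 12  3  2 16
dp:     1  2  1  3  4  4  3  4  4  4  2  2  5
Maximum dp value is 5.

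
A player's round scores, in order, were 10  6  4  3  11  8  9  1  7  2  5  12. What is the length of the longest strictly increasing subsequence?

Track the smallest tail for each achievable length (strict):
10 → extends → [10]
6 → replaces 10 → [6]
4 → replaces 6 → [4]
3 → replaces 4 → [3]
11 → extends → [3, 11]
8 → replaces 11 → [3, 8]
9 → extends → [3, 8, 9]
1 → replaces 3 → [1, 8, 9]
7 → replaces 8 → [1, 7, 9]
2 → replaces 7 → [1, 2, 9]
5 → replaces 9 → [1, 2, 5]
12 → extends → [1, 2, 5, 12]
Four tails, so the longest strictly increasing subsequence has length 4 (e.g. 6, 8, 9, 12).

4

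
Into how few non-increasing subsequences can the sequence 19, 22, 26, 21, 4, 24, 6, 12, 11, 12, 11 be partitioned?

Place each on the leftmost legal pile:
19 → new pile 1 (tops now [19])
22 → new pile 2 (tops now [19, 22])
26 → new pile 3 (tops now [19, 22, 26])
21 → pile 2 (tops now [19, 21, 26])
4 → pile 1 (tops now [4, 21, 26])
24 → pile 3 (tops now [4, 21, 24])
6 → pile 2 (tops now [4, 6, 24])
12 → pile 3 (tops now [4, 6, 12])
11 → pile 3 (tops now [4, 6, 11])
12 → new pile 4 (tops now [4, 6, 11, 12])
11 → pile 3 (tops now [4, 6, 11, 12])
Four piles.

4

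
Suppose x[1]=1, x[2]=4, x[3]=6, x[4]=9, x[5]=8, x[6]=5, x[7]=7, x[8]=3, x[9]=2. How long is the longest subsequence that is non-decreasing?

4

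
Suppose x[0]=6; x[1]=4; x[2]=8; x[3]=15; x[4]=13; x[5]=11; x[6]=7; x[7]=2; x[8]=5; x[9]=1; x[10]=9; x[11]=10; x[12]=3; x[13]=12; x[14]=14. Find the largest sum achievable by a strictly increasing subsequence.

59

Let S[i] be the best sum of a strictly increasing subsequence ending at i:
i:      0  1  2  3  4  5  6  7  8  9 10 11 12 13 14
x[i]:   6  4  8 15 13 11  7  2  5  1  9 10  3 12 14
S:      6  4 14 29 27 25 13  2  9  1 23 33  5 45 59
Maximum is 59 (e.g. 6 + 8 + 9 + 10 + 12 + 14).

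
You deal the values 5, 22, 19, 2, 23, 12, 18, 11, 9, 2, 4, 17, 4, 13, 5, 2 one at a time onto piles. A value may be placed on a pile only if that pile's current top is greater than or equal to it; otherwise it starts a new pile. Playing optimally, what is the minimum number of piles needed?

3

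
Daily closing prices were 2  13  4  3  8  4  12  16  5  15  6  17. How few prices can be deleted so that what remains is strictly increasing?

Fewest deletions = n − (longest strictly increasing subsequence).
i:      1  2  3  4  5  6  7  8  9 10 11 12
a[i]:   2 13  4  3  8  4 12 16  5 15  6 17
dp:     1  2  2  2  3  3  4  5  4  5  5  6
max dp = 6, so deletions = 12 − 6 = 6.

6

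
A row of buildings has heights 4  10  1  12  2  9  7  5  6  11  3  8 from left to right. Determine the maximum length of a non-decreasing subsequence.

Track the smallest tail for each achievable length (allowing ties):
4 → extends → [4]
10 → extends → [4, 10]
1 → replaces 4 → [1, 10]
12 → extends → [1, 10, 12]
2 → replaces 10 → [1, 2, 12]
9 → replaces 12 → [1, 2, 9]
7 → replaces 9 → [1, 2, 7]
5 → replaces 7 → [1, 2, 5]
6 → extends → [1, 2, 5, 6]
11 → extends → [1, 2, 5, 6, 11]
3 → replaces 5 → [1, 2, 3, 6, 11]
8 → replaces 11 → [1, 2, 3, 6, 8]
Five tails, so the longest non-decreasing subsequence has length 5 (e.g. 1, 2, 5, 6, 11).

5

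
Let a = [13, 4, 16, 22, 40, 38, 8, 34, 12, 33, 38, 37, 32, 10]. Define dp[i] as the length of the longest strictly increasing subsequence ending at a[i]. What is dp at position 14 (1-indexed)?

dp[i] = 1 + max{dp[j] : j<i, a[j]<a[i]} (or 1 if no such j):
i:      1  2  3  4  5  6  7  8  9 10 11 12 13 14
a[i]:  13  4 16 22 40 38  8 34 12 33 38 37 32 10
dp:     1  1  2  3  4  4  2  4  3  4  5  5  4  3
At index 14 the value is 3.

3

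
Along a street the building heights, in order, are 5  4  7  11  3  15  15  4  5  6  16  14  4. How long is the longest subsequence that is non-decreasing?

6

Track the smallest tail for each achievable length (allowing ties):
5 → extends → [5]
4 → replaces 5 → [4]
7 → extends → [4, 7]
11 → extends → [4, 7, 11]
3 → replaces 4 → [3, 7, 11]
15 → extends → [3, 7, 11, 15]
15 → extends → [3, 7, 11, 15, 15]
4 → replaces 7 → [3, 4, 11, 15, 15]
5 → replaces 11 → [3, 4, 5, 15, 15]
6 → replaces 15 → [3, 4, 5, 6, 15]
16 → extends → [3, 4, 5, 6, 15, 16]
14 → replaces 15 → [3, 4, 5, 6, 14, 16]
4 → replaces 5 → [3, 4, 4, 6, 14, 16]
Six tails, so the longest non-decreasing subsequence has length 6 (e.g. 5, 7, 11, 15, 15, 16).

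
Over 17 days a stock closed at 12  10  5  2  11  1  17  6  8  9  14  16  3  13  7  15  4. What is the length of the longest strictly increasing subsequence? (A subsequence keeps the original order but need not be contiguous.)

Track the smallest tail for each achievable length (strict):
12 → extends → [12]
10 → replaces 12 → [10]
5 → replaces 10 → [5]
2 → replaces 5 → [2]
11 → extends → [2, 11]
1 → replaces 2 → [1, 11]
17 → extends → [1, 11, 17]
6 → replaces 11 → [1, 6, 17]
8 → replaces 17 → [1, 6, 8]
9 → extends → [1, 6, 8, 9]
14 → extends → [1, 6, 8, 9, 14]
16 → extends → [1, 6, 8, 9, 14, 16]
3 → replaces 6 → [1, 3, 8, 9, 14, 16]
13 → replaces 14 → [1, 3, 8, 9, 13, 16]
7 → replaces 8 → [1, 3, 7, 9, 13, 16]
15 → replaces 16 → [1, 3, 7, 9, 13, 15]
4 → replaces 7 → [1, 3, 4, 9, 13, 15]
Six tails, so the longest strictly increasing subsequence has length 6 (e.g. 5, 6, 8, 9, 14, 16).

6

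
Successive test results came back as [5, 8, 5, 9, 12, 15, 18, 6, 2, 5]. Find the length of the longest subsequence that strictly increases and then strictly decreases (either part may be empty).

inc[i] = longest strictly increasing subsequence ending at i; dec[i] = longest strictly decreasing subsequence starting at i:
i:      1  2  3  4  5  6  7  8  9 10
a[i]:   5  8  5  9 12 15 18  6  2  5
inc:    1  2  1  3  4  5  6  2  1  2
dec:    2  3  2  3  3  3  3  2  1  1
Best peak at i=7 (value 18): inc=6, dec=3, length 6+3−1 = 8.

8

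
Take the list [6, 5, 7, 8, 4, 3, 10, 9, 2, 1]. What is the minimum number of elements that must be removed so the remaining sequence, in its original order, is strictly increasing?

Fewest deletions = n − (longest strictly increasing subsequence).
i:      1  2  3  4  5  6  7  8  9 10
a[i]:   6  5  7  8  4  3 10  9  2  1
dp:     1  1  2  3  1  1  4  4  1  1
max dp = 4, so deletions = 10 − 4 = 6.

6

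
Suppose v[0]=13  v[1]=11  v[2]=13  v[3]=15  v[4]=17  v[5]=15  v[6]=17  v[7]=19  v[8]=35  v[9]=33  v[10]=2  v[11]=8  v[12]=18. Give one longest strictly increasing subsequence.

11, 13, 15, 17, 19, 35

Patience tails give the LIS length; then backtrack through the dp parents:
13 → extends → [13]
11 → replaces 13 → [11]
13 → extends → [11, 13]
15 → extends → [11, 13, 15]
17 → extends → [11, 13, 15, 17]
15 → already a tail → [11, 13, 15, 17]
17 → already a tail → [11, 13, 15, 17]
19 → extends → [11, 13, 15, 17, 19]
35 → extends → [11, 13, 15, 17, 19, 35]
33 → replaces 35 → [11, 13, 15, 17, 19, 33]
2 → replaces 11 → [2, 13, 15, 17, 19, 33]
8 → replaces 13 → [2, 8, 15, 17, 19, 33]
18 → replaces 19 → [2, 8, 15, 17, 18, 33]
Length 6; one witness is 11, 13, 15, 17, 19, 35.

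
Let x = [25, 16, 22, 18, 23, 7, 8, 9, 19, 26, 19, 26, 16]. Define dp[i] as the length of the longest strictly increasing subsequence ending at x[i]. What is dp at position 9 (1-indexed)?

dp[i] = 1 + max{dp[j] : j<i, x[j]<x[i]} (or 1 if no such j):
i:      1  2  3  4  5  6  7  8  9 10 11 12 13
x[i]:  25 16 22 18 23  7  8  9 19 26 19 26 16
dp:     1  1  2  2  3  1  2  3  4  5  4  5  4
At index 9 the value is 4.

4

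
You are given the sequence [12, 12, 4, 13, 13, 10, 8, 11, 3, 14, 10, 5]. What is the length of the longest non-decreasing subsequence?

5

Track the smallest tail for each achievable length (allowing ties):
12 → extends → [12]
12 → extends → [12, 12]
4 → replaces 12 → [4, 12]
13 → extends → [4, 12, 13]
13 → extends → [4, 12, 13, 13]
10 → replaces 12 → [4, 10, 13, 13]
8 → replaces 10 → [4, 8, 13, 13]
11 → replaces 13 → [4, 8, 11, 13]
3 → replaces 4 → [3, 8, 11, 13]
14 → extends → [3, 8, 11, 13, 14]
10 → replaces 11 → [3, 8, 10, 13, 14]
5 → replaces 8 → [3, 5, 10, 13, 14]
Five tails, so the longest non-decreasing subsequence has length 5 (e.g. 12, 12, 13, 13, 14).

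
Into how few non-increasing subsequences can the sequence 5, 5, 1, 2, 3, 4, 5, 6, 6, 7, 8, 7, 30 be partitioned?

9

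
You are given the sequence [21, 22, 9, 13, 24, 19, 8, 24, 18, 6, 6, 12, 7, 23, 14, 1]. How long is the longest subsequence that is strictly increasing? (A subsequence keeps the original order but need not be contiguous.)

4

Track the smallest tail for each achievable length (strict):
21 → extends → [21]
22 → extends → [21, 22]
9 → replaces 21 → [9, 22]
13 → replaces 22 → [9, 13]
24 → extends → [9, 13, 24]
19 → replaces 24 → [9, 13, 19]
8 → replaces 9 → [8, 13, 19]
24 → extends → [8, 13, 19, 24]
18 → replaces 19 → [8, 13, 18, 24]
6 → replaces 8 → [6, 13, 18, 24]
6 → already a tail → [6, 13, 18, 24]
12 → replaces 13 → [6, 12, 18, 24]
7 → replaces 12 → [6, 7, 18, 24]
23 → replaces 24 → [6, 7, 18, 23]
14 → replaces 18 → [6, 7, 14, 23]
1 → replaces 6 → [1, 7, 14, 23]
Four tails, so the longest strictly increasing subsequence has length 4 (e.g. 9, 13, 19, 24).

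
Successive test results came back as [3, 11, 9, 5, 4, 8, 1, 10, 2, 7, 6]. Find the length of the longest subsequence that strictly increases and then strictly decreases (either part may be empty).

6

inc[i] = longest strictly increasing subsequence ending at i; dec[i] = longest strictly decreasing subsequence starting at i:
i:      1  2  3  4  5  6  7  8  9 10 11
a[i]:   3 11  9  5  4  8  1 10  2  7  6
inc:    1  2  2  2  2  3  1  4  2  3  3
dec:    2  5  4  3  2  3  1  3  1  2  1
Best peak at i=2 (value 11): inc=2, dec=5, length 2+5−1 = 6.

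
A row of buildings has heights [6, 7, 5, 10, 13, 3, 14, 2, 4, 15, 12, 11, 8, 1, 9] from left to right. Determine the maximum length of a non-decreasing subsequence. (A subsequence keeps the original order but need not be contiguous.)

6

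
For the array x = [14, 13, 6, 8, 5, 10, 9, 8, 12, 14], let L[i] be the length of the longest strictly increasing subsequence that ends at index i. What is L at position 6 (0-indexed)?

3

dp[i] = 1 + max{dp[j] : j<i, x[j]<x[i]} (or 1 if no such j):
i:      0  1  2  3  4  5  6  7  8  9
x[i]:  14 13  6  8  5 10  9  8 12 14
dp:     1  1  1  2  1  3  3  2  4  5
At index 6 the value is 3.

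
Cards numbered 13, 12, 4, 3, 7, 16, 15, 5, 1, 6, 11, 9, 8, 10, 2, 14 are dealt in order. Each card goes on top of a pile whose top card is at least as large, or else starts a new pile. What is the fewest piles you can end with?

The minimum number of non-increasing subsequences covering a sequence equals the length of its longest strictly increasing subsequence.
LIS length is 6 (e.g. 4, 5, 6, 9, 10, 14), so 6 piles are needed.

6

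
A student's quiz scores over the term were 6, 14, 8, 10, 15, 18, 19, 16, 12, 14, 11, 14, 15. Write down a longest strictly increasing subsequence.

Patience tails give the LIS length; then backtrack through the dp parents:
6 → extends → [6]
14 → extends → [6, 14]
8 → replaces 14 → [6, 8]
10 → extends → [6, 8, 10]
15 → extends → [6, 8, 10, 15]
18 → extends → [6, 8, 10, 15, 18]
19 → extends → [6, 8, 10, 15, 18, 19]
16 → replaces 18 → [6, 8, 10, 15, 16, 19]
12 → replaces 15 → [6, 8, 10, 12, 16, 19]
14 → replaces 16 → [6, 8, 10, 12, 14, 19]
11 → replaces 12 → [6, 8, 10, 11, 14, 19]
14 → already a tail → [6, 8, 10, 11, 14, 19]
15 → replaces 19 → [6, 8, 10, 11, 14, 15]
Length 6; one witness is 6, 8, 10, 15, 18, 19.

6, 8, 10, 15, 18, 19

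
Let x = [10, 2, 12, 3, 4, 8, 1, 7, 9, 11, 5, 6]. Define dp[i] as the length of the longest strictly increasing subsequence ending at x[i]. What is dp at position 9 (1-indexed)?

5

dp[i] = 1 + max{dp[j] : j<i, x[j]<x[i]} (or 1 if no such j):
i:      1  2  3  4  5  6  7  8  9 10 11 12
x[i]:  10  2 12  3  4  8  1  7  9 11  5  6
dp:     1  1  2  2  3  4  1  4  5  6  4  5
At index 9 the value is 5.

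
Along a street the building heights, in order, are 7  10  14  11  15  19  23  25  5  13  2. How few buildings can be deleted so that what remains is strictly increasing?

Fewest deletions = n − (longest strictly increasing subsequence).
Patience tails:
7 → extends → [7]
10 → extends → [7, 10]
14 → extends → [7, 10, 14]
11 → replaces 14 → [7, 10, 11]
15 → extends → [7, 10, 11, 15]
19 → extends → [7, 10, 11, 15, 19]
23 → extends → [7, 10, 11, 15, 19, 23]
25 → extends → [7, 10, 11, 15, 19, 23, 25]
5 → replaces 7 → [5, 10, 11, 15, 19, 23, 25]
13 → replaces 15 → [5, 10, 11, 13, 19, 23, 25]
2 → replaces 5 → [2, 10, 11, 13, 19, 23, 25]
Longest strictly increasing subsequence has length 7, so deletions = 11 − 7 = 4.

4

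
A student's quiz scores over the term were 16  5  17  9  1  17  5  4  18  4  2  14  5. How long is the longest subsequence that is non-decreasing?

4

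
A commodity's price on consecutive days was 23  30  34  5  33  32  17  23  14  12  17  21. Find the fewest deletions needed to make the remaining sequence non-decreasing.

Fewest deletions = n − (longest non-decreasing subsequence).
Patience tails:
23 → extends → [23]
30 → extends → [23, 30]
34 → extends → [23, 30, 34]
5 → replaces 23 → [5, 30, 34]
33 → replaces 34 → [5, 30, 33]
32 → replaces 33 → [5, 30, 32]
17 → replaces 30 → [5, 17, 32]
23 → replaces 32 → [5, 17, 23]
14 → replaces 17 → [5, 14, 23]
12 → replaces 14 → [5, 12, 23]
17 → replaces 23 → [5, 12, 17]
21 → extends → [5, 12, 17, 21]
Longest non-decreasing subsequence has length 4, so deletions = 12 − 4 = 8.

8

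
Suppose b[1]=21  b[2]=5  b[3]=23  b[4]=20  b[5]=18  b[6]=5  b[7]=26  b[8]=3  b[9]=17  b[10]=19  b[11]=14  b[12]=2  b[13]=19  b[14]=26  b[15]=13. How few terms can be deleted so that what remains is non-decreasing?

9

Fewest deletions = n − (longest non-decreasing subsequence).
i:      1  2  3  4  5  6  7  8  9 10 11 12 13 14 15
b[i]:  21  5 23 20 18  5 26  3 17 19 14  2 19 26 13
dp:     1  1  2  2  2  2  3  1  3  4  3  1  5  6  3
max dp = 6, so deletions = 15 − 6 = 9.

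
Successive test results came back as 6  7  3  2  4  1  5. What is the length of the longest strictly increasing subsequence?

Let dp[i] be the length of the longest such subsequence ending at index i:
i:     1 2 3 4 5 6 7
a[i]:  6 7 3 2 4 1 5
dp:    1 2 1 1 2 1 3
Maximum dp value is 3.

3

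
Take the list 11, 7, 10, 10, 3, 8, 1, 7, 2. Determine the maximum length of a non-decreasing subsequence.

3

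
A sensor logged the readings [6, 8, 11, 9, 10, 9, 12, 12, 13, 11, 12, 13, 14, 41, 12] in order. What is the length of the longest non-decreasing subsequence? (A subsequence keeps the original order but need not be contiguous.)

Track the smallest tail for each achievable length (allowing ties):
6 → extends → [6]
8 → extends → [6, 8]
11 → extends → [6, 8, 11]
9 → replaces 11 → [6, 8, 9]
10 → extends → [6, 8, 9, 10]
9 → replaces 10 → [6, 8, 9, 9]
12 → extends → [6, 8, 9, 9, 12]
12 → extends → [6, 8, 9, 9, 12, 12]
13 → extends → [6, 8, 9, 9, 12, 12, 13]
11 → replaces 12 → [6, 8, 9, 9, 11, 12, 13]
12 → replaces 13 → [6, 8, 9, 9, 11, 12, 12]
13 → extends → [6, 8, 9, 9, 11, 12, 12, 13]
14 → extends → [6, 8, 9, 9, 11, 12, 12, 13, 14]
41 → extends → [6, 8, 9, 9, 11, 12, 12, 13, 14, 41]
12 → replaces 13 → [6, 8, 9, 9, 11, 12, 12, 12, 14, 41]
Ten tails, so the longest non-decreasing subsequence has length 10 (e.g. 6, 8, 9, 10, 12, 12, 13, 13, 14, 41).

10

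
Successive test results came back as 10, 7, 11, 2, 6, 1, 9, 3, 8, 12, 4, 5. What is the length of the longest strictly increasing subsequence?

4

Track the smallest tail for each achievable length (strict):
10 → extends → [10]
7 → replaces 10 → [7]
11 → extends → [7, 11]
2 → replaces 7 → [2, 11]
6 → replaces 11 → [2, 6]
1 → replaces 2 → [1, 6]
9 → extends → [1, 6, 9]
3 → replaces 6 → [1, 3, 9]
8 → replaces 9 → [1, 3, 8]
12 → extends → [1, 3, 8, 12]
4 → replaces 8 → [1, 3, 4, 12]
5 → replaces 12 → [1, 3, 4, 5]
Four tails, so the longest strictly increasing subsequence has length 4 (e.g. 2, 6, 9, 12).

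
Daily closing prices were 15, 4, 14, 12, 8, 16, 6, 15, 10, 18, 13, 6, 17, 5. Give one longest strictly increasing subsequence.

Patience tails give the LIS length; then backtrack through the dp parents:
15 → extends → [15]
4 → replaces 15 → [4]
14 → extends → [4, 14]
12 → replaces 14 → [4, 12]
8 → replaces 12 → [4, 8]
16 → extends → [4, 8, 16]
6 → replaces 8 → [4, 6, 16]
15 → replaces 16 → [4, 6, 15]
10 → replaces 15 → [4, 6, 10]
18 → extends → [4, 6, 10, 18]
13 → replaces 18 → [4, 6, 10, 13]
6 → already a tail → [4, 6, 10, 13]
17 → extends → [4, 6, 10, 13, 17]
5 → replaces 6 → [4, 5, 10, 13, 17]
Length 5; one witness is 4, 8, 10, 13, 17.

4, 8, 10, 13, 17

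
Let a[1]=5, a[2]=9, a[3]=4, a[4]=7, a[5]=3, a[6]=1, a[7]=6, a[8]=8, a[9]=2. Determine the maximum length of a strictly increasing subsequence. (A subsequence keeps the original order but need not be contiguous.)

3

Track the smallest tail for each achievable length (strict):
5 → extends → [5]
9 → extends → [5, 9]
4 → replaces 5 → [4, 9]
7 → replaces 9 → [4, 7]
3 → replaces 4 → [3, 7]
1 → replaces 3 → [1, 7]
6 → replaces 7 → [1, 6]
8 → extends → [1, 6, 8]
2 → replaces 6 → [1, 2, 8]
Three tails, so the longest strictly increasing subsequence has length 3 (e.g. 5, 7, 8).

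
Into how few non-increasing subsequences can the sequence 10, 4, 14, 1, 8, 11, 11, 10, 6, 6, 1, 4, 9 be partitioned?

3

The minimum number of non-increasing subsequences covering a sequence equals the length of its longest strictly increasing subsequence.
LIS length is 3 (e.g. 4, 8, 11), so 3 piles are needed.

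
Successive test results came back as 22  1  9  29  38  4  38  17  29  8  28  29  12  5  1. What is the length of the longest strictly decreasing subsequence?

6

Negate each value so 'decreasing' becomes 'increasing', then run patience tails on the negated sequence:
-22 → extends → [-22]
-1 → extends → [-22, -1]
-9 → replaces -1 → [-22, -9]
-29 → replaces -22 → [-29, -9]
-38 → replaces -29 → [-38, -9]
-4 → extends → [-38, -9, -4]
-38 → already a tail → [-38, -9, -4]
-17 → replaces -9 → [-38, -17, -4]
-29 → replaces -17 → [-38, -29, -4]
-8 → replaces -4 → [-38, -29, -8]
-28 → replaces -8 → [-38, -29, -28]
-29 → already a tail → [-38, -29, -28]
-12 → extends → [-38, -29, -28, -12]
-5 → extends → [-38, -29, -28, -12, -5]
-1 → extends → [-38, -29, -28, -12, -5, -1]
Six tails, so the longest strictly decreasing subsequence of the original has length 6.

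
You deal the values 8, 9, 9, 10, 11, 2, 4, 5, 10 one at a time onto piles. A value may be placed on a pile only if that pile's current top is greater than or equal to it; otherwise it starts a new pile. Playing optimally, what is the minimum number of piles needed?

The minimum number of non-increasing subsequences covering a sequence equals the length of its longest strictly increasing subsequence.
LIS length is 4 (e.g. 8, 9, 10, 11), so 4 piles are needed.

4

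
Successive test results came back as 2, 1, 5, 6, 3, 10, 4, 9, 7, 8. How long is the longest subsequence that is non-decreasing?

5

Let dp[i] be the length of the longest such subsequence ending at index i:
i:      1  2  3  4  5  6  7  8  9 10
a[i]:   2  1  5  6  3 10  4  9  7  8
dp:     1  1  2  3  2  4  3  4  4  5
Maximum dp value is 5.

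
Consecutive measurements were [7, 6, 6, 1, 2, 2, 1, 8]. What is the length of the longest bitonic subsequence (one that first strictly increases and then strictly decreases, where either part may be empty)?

4

inc[i] = longest strictly increasing subsequence ending at i; dec[i] = longest strictly decreasing subsequence starting at i:
i:     1 2 3 4 5 6 7 8
a[i]:  7 6 6 1 2 2 1 8
inc:   1 1 1 1 2 2 1 3
dec:   4 3 3 1 2 2 1 1
Best peak at i=1 (value 7): inc=1, dec=4, length 1+4−1 = 4.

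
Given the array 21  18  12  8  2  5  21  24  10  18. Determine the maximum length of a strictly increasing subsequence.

4

Track the smallest tail for each achievable length (strict):
21 → extends → [21]
18 → replaces 21 → [18]
12 → replaces 18 → [12]
8 → replaces 12 → [8]
2 → replaces 8 → [2]
5 → extends → [2, 5]
21 → extends → [2, 5, 21]
24 → extends → [2, 5, 21, 24]
10 → replaces 21 → [2, 5, 10, 24]
18 → replaces 24 → [2, 5, 10, 18]
Four tails, so the longest strictly increasing subsequence has length 4 (e.g. 2, 5, 21, 24).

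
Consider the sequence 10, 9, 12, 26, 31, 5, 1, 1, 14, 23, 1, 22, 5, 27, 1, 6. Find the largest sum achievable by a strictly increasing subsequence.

86

Let S[i] be the best sum of a strictly increasing subsequence ending at i:
i:      1  2  3  4  5  6  7  8  9 10 11 12 13 14 15 16
a[i]:  10  9 12 26 31  5  1  1 14 23  1 22  5 27  1  6
S:     10  9 22 48 79  5  1  1 36 59  1 58  6 86  1 12
Maximum is 86 (e.g. 10 + 12 + 14 + 23 + 27).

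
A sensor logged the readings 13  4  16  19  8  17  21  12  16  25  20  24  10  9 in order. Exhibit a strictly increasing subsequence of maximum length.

Patience tails give the LIS length; then backtrack through the dp parents:
13 → extends → [13]
4 → replaces 13 → [4]
16 → extends → [4, 16]
19 → extends → [4, 16, 19]
8 → replaces 16 → [4, 8, 19]
17 → replaces 19 → [4, 8, 17]
21 → extends → [4, 8, 17, 21]
12 → replaces 17 → [4, 8, 12, 21]
16 → replaces 21 → [4, 8, 12, 16]
25 → extends → [4, 8, 12, 16, 25]
20 → replaces 25 → [4, 8, 12, 16, 20]
24 → extends → [4, 8, 12, 16, 20, 24]
10 → replaces 12 → [4, 8, 10, 16, 20, 24]
9 → replaces 10 → [4, 8, 9, 16, 20, 24]
Length 6; one witness is 4, 8, 12, 16, 20, 24.

4, 8, 12, 16, 20, 24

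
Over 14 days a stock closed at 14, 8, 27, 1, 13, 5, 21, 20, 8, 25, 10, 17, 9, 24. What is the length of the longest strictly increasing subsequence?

Track the smallest tail for each achievable length (strict):
14 → extends → [14]
8 → replaces 14 → [8]
27 → extends → [8, 27]
1 → replaces 8 → [1, 27]
13 → replaces 27 → [1, 13]
5 → replaces 13 → [1, 5]
21 → extends → [1, 5, 21]
20 → replaces 21 → [1, 5, 20]
8 → replaces 20 → [1, 5, 8]
25 → extends → [1, 5, 8, 25]
10 → replaces 25 → [1, 5, 8, 10]
17 → extends → [1, 5, 8, 10, 17]
9 → replaces 10 → [1, 5, 8, 9, 17]
24 → extends → [1, 5, 8, 9, 17, 24]
Six tails, so the longest strictly increasing subsequence has length 6 (e.g. 1, 5, 8, 10, 17, 24).

6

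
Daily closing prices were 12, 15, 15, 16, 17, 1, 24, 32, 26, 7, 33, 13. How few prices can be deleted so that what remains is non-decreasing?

4

Fewest deletions = n − (longest non-decreasing subsequence).
Patience tails:
12 → extends → [12]
15 → extends → [12, 15]
15 → extends → [12, 15, 15]
16 → extends → [12, 15, 15, 16]
17 → extends → [12, 15, 15, 16, 17]
1 → replaces 12 → [1, 15, 15, 16, 17]
24 → extends → [1, 15, 15, 16, 17, 24]
32 → extends → [1, 15, 15, 16, 17, 24, 32]
26 → replaces 32 → [1, 15, 15, 16, 17, 24, 26]
7 → replaces 15 → [1, 7, 15, 16, 17, 24, 26]
33 → extends → [1, 7, 15, 16, 17, 24, 26, 33]
13 → replaces 15 → [1, 7, 13, 16, 17, 24, 26, 33]
Longest non-decreasing subsequence has length 8, so deletions = 12 − 8 = 4.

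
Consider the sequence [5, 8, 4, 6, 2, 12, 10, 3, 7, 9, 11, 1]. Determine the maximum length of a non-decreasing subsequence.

5

Let dp[i] be the length of the longest such subsequence ending at index i:
i:      1  2  3  4  5  6  7  8  9 10 11 12
a[i]:   5  8  4  6  2 12 10  3  7  9 11  1
dp:     1  2  1  2  1  3  3  2  3  4  5  1
Maximum dp value is 5.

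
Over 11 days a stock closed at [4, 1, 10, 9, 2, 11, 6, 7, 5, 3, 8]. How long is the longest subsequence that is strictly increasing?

5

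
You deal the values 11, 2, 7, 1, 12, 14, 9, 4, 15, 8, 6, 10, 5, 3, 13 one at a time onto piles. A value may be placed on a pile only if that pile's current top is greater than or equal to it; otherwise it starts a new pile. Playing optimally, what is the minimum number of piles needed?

5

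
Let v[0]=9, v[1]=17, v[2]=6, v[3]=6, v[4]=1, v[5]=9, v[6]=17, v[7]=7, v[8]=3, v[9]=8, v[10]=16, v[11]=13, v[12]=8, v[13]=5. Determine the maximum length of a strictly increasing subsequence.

Let dp[i] be the length of the longest such subsequence ending at index i:
i:      0  1  2  3  4  5  6  7  8  9 10 11 12 13
v[i]:   9 17  6  6  1  9 17  7  3  8 16 13  8  5
dp:     1  2  1  1  1  2  3  2  2  3  4  4  3  3
Maximum dp value is 4.

4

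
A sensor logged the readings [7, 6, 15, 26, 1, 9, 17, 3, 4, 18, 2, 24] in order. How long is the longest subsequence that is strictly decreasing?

Negate each value so 'decreasing' becomes 'increasing', then run patience tails on the negated sequence:
-7 → extends → [-7]
-6 → extends → [-7, -6]
-15 → replaces -7 → [-15, -6]
-26 → replaces -15 → [-26, -6]
-1 → extends → [-26, -6, -1]
-9 → replaces -6 → [-26, -9, -1]
-17 → replaces -9 → [-26, -17, -1]
-3 → replaces -1 → [-26, -17, -3]
-4 → replaces -3 → [-26, -17, -4]
-18 → replaces -17 → [-26, -18, -4]
-2 → extends → [-26, -18, -4, -2]
-24 → replaces -18 → [-26, -24, -4, -2]
Four tails, so the longest strictly decreasing subsequence of the original has length 4.

4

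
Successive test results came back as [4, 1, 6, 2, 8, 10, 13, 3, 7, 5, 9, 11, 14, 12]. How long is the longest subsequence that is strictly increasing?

Let dp[i] be the length of the longest such subsequence ending at index i:
i:      1  2  3  4  5  6  7  8  9 10 11 12 13 14
a[i]:   4  1  6  2  8 10 13  3  7  5  9 11 14 12
dp:     1  1  2  2  3  4  5  3  4  4  5  6  7  7
Maximum dp value is 7.

7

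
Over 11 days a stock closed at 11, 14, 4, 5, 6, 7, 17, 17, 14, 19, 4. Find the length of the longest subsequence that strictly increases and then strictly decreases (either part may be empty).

inc[i] = longest strictly increasing subsequence ending at i; dec[i] = longest strictly decreasing subsequence starting at i:
i:      1  2  3  4  5  6  7  8  9 10 11
a[i]:  11 14  4  5  6  7 17 17 14 19  4
inc:    1  2  1  2  3  4  5  5  5  6  1
dec:    3  3  1  2  2  2  3  3  2  2  1
Best peak at i=7 (value 17): inc=5, dec=3, length 5+3−1 = 7.

7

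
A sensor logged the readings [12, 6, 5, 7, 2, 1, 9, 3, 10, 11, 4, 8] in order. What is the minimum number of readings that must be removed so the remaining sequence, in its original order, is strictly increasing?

7

Fewest deletions = n − (longest strictly increasing subsequence).
Patience tails:
12 → extends → [12]
6 → replaces 12 → [6]
5 → replaces 6 → [5]
7 → extends → [5, 7]
2 → replaces 5 → [2, 7]
1 → replaces 2 → [1, 7]
9 → extends → [1, 7, 9]
3 → replaces 7 → [1, 3, 9]
10 → extends → [1, 3, 9, 10]
11 → extends → [1, 3, 9, 10, 11]
4 → replaces 9 → [1, 3, 4, 10, 11]
8 → replaces 10 → [1, 3, 4, 8, 11]
Longest strictly increasing subsequence has length 5, so deletions = 12 − 5 = 7.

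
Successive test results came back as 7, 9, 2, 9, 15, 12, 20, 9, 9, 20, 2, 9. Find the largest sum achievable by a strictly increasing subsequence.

51

Let S[i] be the best sum of a strictly increasing subsequence ending at i:
i:      1  2  3  4  5  6  7  8  9 10 11 12
a[i]:   7  9  2  9 15 12 20  9  9 20  2  9
S:      7 16  2 16 31 28 51 16 16 51  2 16
Maximum is 51 (e.g. 7 + 9 + 15 + 20).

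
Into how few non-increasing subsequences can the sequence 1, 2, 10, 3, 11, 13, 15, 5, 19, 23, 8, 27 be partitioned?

9

The minimum number of non-increasing subsequences covering a sequence equals the length of its longest strictly increasing subsequence.
LIS length is 9 (e.g. 1, 2, 10, 11, 13, 15, 19, 23, 27), so 9 piles are needed.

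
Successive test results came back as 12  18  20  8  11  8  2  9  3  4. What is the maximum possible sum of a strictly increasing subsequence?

50

Let S[i] be the best sum of a strictly increasing subsequence ending at i:
i:      1  2  3  4  5  6  7  8  9 10
a[i]:  12 18 20  8 11  8  2  9  3  4
S:     12 30 50  8 19  8  2 17  5  9
Maximum is 50 (e.g. 12 + 18 + 20).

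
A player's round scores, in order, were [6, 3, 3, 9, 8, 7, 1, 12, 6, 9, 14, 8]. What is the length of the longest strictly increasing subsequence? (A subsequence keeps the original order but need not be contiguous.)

4

Let dp[i] be the length of the longest such subsequence ending at index i:
i:      1  2  3  4  5  6  7  8  9 10 11 12
a[i]:   6  3  3  9  8  7  1 12  6  9 14  8
dp:     1  1  1  2  2  2  1  3  2  3  4  3
Maximum dp value is 4.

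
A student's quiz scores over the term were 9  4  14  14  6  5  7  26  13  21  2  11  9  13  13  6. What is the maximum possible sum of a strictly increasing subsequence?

51

Let S[i] be the best sum of a strictly increasing subsequence ending at i:
i:      1  2  3  4  5  6  7  8  9 10 11 12 13 14 15 16
a[i]:   9  4 14 14  6  5  7 26 13 21  2 11  9 13 13  6
S:      9  4 23 23 10  9 17 49 30 51  2 28 26 41 41 15
Maximum is 51 (e.g. 4 + 6 + 7 + 13 + 21).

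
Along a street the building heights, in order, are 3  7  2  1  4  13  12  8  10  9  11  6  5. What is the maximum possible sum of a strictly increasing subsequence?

Let S[i] be the best sum of a strictly increasing subsequence ending at i:
i:      1  2  3  4  5  6  7  8  9 10 11 12 13
a[i]:   3  7  2  1  4 13 12  8 10  9 11  6  5
S:      3 10  2  1  7 23 22 18 28 27 39 13 12
Maximum is 39 (e.g. 3 + 7 + 8 + 10 + 11).

39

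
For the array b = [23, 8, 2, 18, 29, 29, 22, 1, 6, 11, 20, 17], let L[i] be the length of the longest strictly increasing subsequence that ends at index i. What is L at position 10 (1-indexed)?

dp[i] = 1 + max{dp[j] : j<i, b[j]<b[i]} (or 1 if no such j):
i:      1  2  3  4  5  6  7  8  9 10 11 12
b[i]:  23  8  2 18 29 29 22  1  6 11 20 17
dp:     1  1  1  2  3  3  3  1  2  3  4  4
At index 10 the value is 3.

3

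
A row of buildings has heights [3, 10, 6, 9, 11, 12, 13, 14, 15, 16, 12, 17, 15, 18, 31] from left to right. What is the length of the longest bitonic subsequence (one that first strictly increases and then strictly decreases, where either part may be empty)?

12

inc[i] = longest strictly increasing subsequence ending at i; dec[i] = longest strictly decreasing subsequence starting at i:
i:      1  2  3  4  5  6  7  8  9 10 11 12 13 14 15
a[i]:   3 10  6  9 11 12 13 14 15 16 12 17 15 18 31
inc:    1  2  2  3  4  5  6  7  8  9  5 10  8 11 12
dec:    1  2  1  1  1  1  2  2  2  2  1  2  1  1  1
Best peak at i=15 (value 31): inc=12, dec=1, length 12+1−1 = 12.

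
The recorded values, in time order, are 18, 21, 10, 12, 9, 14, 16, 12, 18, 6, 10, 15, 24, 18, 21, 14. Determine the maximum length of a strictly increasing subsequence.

Let dp[i] be the length of the longest such subsequence ending at index i:
i:      1  2  3  4  5  6  7  8  9 10 11 12 13 14 15 16
a[i]:  18 21 10 12  9 14 16 12 18  6 10 15 24 18 21 14
dp:     1  2  1  2  1  3  4  2  5  1  2  4  6  5  6  3
Maximum dp value is 6.

6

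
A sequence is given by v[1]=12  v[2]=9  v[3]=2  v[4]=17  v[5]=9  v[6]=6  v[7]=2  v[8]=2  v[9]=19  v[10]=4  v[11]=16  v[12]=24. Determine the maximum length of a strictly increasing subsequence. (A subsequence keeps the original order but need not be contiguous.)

Let dp[i] be the length of the longest such subsequence ending at index i:
i:      1  2  3  4  5  6  7  8  9 10 11 12
v[i]:  12  9  2 17  9  6  2  2 19  4 16 24
dp:     1  1  1  2  2  2  1  1  3  2  3  4
Maximum dp value is 4.

4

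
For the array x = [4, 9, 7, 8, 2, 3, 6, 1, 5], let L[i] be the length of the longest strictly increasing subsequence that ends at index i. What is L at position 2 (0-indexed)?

2

dp[i] = 1 + max{dp[j] : j<i, x[j]<x[i]} (or 1 if no such j):
i:     0 1 2 3 4 5 6 7 8
x[i]:  4 9 7 8 2 3 6 1 5
dp:    1 2 2 3 1 2 3 1 3
At index 2 the value is 2.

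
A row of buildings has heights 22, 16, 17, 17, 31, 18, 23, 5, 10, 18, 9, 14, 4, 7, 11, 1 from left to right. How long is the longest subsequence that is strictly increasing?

Track the smallest tail for each achievable length (strict):
22 → extends → [22]
16 → replaces 22 → [16]
17 → extends → [16, 17]
17 → already a tail → [16, 17]
31 → extends → [16, 17, 31]
18 → replaces 31 → [16, 17, 18]
23 → extends → [16, 17, 18, 23]
5 → replaces 16 → [5, 17, 18, 23]
10 → replaces 17 → [5, 10, 18, 23]
18 → already a tail → [5, 10, 18, 23]
9 → replaces 10 → [5, 9, 18, 23]
14 → replaces 18 → [5, 9, 14, 23]
4 → replaces 5 → [4, 9, 14, 23]
7 → replaces 9 → [4, 7, 14, 23]
11 → replaces 14 → [4, 7, 11, 23]
1 → replaces 4 → [1, 7, 11, 23]
Four tails, so the longest strictly increasing subsequence has length 4 (e.g. 16, 17, 18, 23).

4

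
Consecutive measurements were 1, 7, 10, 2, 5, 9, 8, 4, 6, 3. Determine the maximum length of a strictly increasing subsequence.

4

Track the smallest tail for each achievable length (strict):
1 → extends → [1]
7 → extends → [1, 7]
10 → extends → [1, 7, 10]
2 → replaces 7 → [1, 2, 10]
5 → replaces 10 → [1, 2, 5]
9 → extends → [1, 2, 5, 9]
8 → replaces 9 → [1, 2, 5, 8]
4 → replaces 5 → [1, 2, 4, 8]
6 → replaces 8 → [1, 2, 4, 6]
3 → replaces 4 → [1, 2, 3, 6]
Four tails, so the longest strictly increasing subsequence has length 4 (e.g. 1, 2, 5, 9).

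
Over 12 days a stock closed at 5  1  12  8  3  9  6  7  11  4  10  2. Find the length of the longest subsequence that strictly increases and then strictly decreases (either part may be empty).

7

inc[i] = longest strictly increasing subsequence ending at i; dec[i] = longest strictly decreasing subsequence starting at i:
i:      1  2  3  4  5  6  7  8  9 10 11 12
a[i]:   5  1 12  8  3  9  6  7 11  4 10  2
inc:    1  1  2  2  2  3  3  4  5  3  5  2
dec:    3  1  5  4  2  4  3  3  3  2  2  1
Best peak at i=9 (value 11): inc=5, dec=3, length 5+3−1 = 7.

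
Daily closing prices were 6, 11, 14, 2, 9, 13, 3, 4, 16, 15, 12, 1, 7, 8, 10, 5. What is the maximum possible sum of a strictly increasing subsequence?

47

Let S[i] be the best sum of a strictly increasing subsequence ending at i:
i:      1  2  3  4  5  6  7  8  9 10 11 12 13 14 15 16
a[i]:   6 11 14  2  9 13  3  4 16 15 12  1  7  8 10  5
S:      6 17 31  2 15 30  5  9 47 46 29  1 16 24 34 14
Maximum is 47 (e.g. 6 + 11 + 14 + 16).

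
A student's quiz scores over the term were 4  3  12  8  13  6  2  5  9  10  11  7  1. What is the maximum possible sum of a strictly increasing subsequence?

42

Let S[i] be the best sum of a strictly increasing subsequence ending at i:
i:      1  2  3  4  5  6  7  8  9 10 11 12 13
a[i]:   4  3 12  8 13  6  2  5  9 10 11  7  1
S:      4  3 16 12 29 10  2  9 21 31 42 17  1
Maximum is 42 (e.g. 4 + 8 + 9 + 10 + 11).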